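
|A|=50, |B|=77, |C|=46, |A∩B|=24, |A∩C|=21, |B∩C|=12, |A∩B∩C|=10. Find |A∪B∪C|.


|A∪B∪C| = 50+77+46-24-21-12+10 = 126

|A∪B∪C| = 126


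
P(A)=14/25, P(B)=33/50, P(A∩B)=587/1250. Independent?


P(A)×P(B) = 231/625
P(A∩B) = 587/1250
Not equal → NOT independent

No, not independent


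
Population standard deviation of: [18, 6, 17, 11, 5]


Mean = 57/5
  (18-57/5)²=1089/25
  (6-57/5)²=729/25
  (17-57/5)²=784/25
  (11-57/5)²=4/25
  (5-57/5)²=1024/25
Σ(x-μ)² = 726/5
σ² = (726/5)/5 = 726/25

σ = √(726/25) ≈ 5.3889


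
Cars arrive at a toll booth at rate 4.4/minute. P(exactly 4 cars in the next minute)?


Poisson(λ=4.4): P(X=4) = e^(-λ)×λ^k/k!
= e^(-4.4) × 4.4^4 / 4!
≈ 0.0122773399 × 374.8096 / 24 ≈ 0.191736

P(X=4) ≈ 0.191736 ≈ 19.17%


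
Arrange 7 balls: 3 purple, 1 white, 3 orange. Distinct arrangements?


7!/(3!×1!×3!) = 140

140


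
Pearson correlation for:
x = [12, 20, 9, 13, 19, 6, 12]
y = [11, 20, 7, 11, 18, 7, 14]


n=7, Σx=91, Σy=88, Σxy=1290, Σx²=1335, Σy²=1260
r = (7×1290 - 91×88)/√((7×1335 - 91²)(7×1260 - 88²))
= 1022/√(1064×1076) = 1022/√1144864 ≈ 1022/1069.9832 ≈ 0.9552

r ≈ 0.9552


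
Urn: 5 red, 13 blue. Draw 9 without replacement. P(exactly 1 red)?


Hypergeometric: C(5,1)×C(13,8)/C(18,9)
= 5×1287/48620 = 9/68

P(X=1) = 9/68 ≈ 13.24%


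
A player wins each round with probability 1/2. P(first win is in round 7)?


Geometric: P(X=7) = (1-p)^(k-1)×p = (1/2)^6×1/2 = 1/128

P(X=7) = 1/128 ≈ 0.78%


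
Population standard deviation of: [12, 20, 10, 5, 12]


Mean = 59/5
  (12-59/5)²=1/25
  (20-59/5)²=1681/25
  (10-59/5)²=81/25
  (5-59/5)²=1156/25
  (12-59/5)²=1/25
Σ(x-μ)² = 584/5
σ² = (584/5)/5 = 584/25

σ = √(584/25) ≈ 4.8332


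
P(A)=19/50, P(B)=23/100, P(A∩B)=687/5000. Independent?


P(A)×P(B) = 437/5000
P(A∩B) = 687/5000
Not equal → NOT independent

No, not independent


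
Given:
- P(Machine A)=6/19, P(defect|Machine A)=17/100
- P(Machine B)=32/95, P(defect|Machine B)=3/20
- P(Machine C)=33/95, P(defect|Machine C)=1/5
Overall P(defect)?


P(B) = Σ P(B|Aᵢ)×P(Aᵢ)
  17/100×6/19 = 51/950
  3/20×32/95 = 24/475
  1/5×33/95 = 33/475
Sum = 33/190

P(defect) = 33/190 ≈ 17.37%


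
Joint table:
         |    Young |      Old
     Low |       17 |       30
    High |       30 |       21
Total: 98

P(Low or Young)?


P(Low∨Young) = P(Low) + P(Young) - P(Low∧Young)
= (47 + 47 - 17)/98 = 77/98 = 11/14

P = 11/14 ≈ 78.57%


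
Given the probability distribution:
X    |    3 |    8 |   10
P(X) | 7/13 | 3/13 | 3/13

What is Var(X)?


E[X] = 75/13
E[X²] = 555/13
Var(X) = E[X²] - (E[X])² = 555/13 - 5625/169 = 1590/169

Var(X) = 1590/169 ≈ 9.4083


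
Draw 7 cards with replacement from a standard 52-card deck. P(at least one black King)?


P(not a black King) = 50/52 = 25/26
P(none in 7 draws) = (25/26)^7 = 6103515625/8031810176
P(≥1 black King) = 1 - 6103515625/8031810176 = 1928294551/8031810176

P = 1928294551/8031810176 ≈ 24.01%


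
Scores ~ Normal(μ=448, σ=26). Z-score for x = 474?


z = (x - μ)/σ = (474 - 448)/26 = 1.0

z = 1.0


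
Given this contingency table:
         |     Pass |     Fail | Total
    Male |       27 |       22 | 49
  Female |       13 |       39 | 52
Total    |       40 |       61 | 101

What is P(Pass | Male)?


P(Pass | Male) = 27/(27+22) = 27/49

P(Pass|Male) = 27/49 ≈ 55.10%


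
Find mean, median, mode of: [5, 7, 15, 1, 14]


Sorted: [1, 5, 7, 14, 15]
Mean = 42/5
Median = 7
Freq: {5: 1, 7: 1, 15: 1, 1: 1, 14: 1}
Mode: No mode

Mean=42/5, Median=7, Mode=No mode


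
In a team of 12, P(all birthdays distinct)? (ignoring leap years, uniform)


P(all different) = Π(365-i)/365 for i=0..11
= (365/365)×(364/365)×...×(354/365)
= 0.832975

P ≈ 0.8330 ≈ 83.30%


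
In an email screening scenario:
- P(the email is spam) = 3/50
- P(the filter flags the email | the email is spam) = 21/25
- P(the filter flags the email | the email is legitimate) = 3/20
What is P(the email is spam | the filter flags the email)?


Using Bayes' theorem:
P(A|B) = P(B|A)·P(A) / P(B)

P(the filter flags the email) = 21/25 × 3/50 + 3/20 × 47/50
= 63/1250 + 141/1000 = 957/5000

P(the email is spam|the filter flags the email) = (63/1250) / (957/5000) = 84/319

P(the email is spam|the filter flags the email) = 84/319 ≈ 26.33%


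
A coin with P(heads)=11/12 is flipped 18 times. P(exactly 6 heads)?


Binomial: P(X=6) = C(18,6)×p^6×(1-p)^12
= 18564 × 1771561/2985984 × 1/8916100448256 = 2740604867/2218611106740436992

P(X=6) = 2740604867/2218611106740436992 ≈ 0.00%


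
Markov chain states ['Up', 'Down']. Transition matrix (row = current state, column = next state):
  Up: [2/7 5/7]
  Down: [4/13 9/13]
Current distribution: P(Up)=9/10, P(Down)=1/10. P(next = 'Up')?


P(next=Up) = Σᵢ P(now=i)×P(i→Up)
= 9/10×2/7 + 1/10×4/13
= 9/35 + 2/65 = 131/455

P = 131/455 ≈ 0.2879


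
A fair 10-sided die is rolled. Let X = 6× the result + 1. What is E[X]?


E[die] = (1+10)/2 = 11/2
E[X] = 6×11/2 + 1 = 34

E[X] = 34


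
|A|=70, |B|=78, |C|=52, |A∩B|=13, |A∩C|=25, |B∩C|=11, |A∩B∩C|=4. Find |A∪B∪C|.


|A∪B∪C| = 70+78+52-13-25-11+4 = 155

|A∪B∪C| = 155


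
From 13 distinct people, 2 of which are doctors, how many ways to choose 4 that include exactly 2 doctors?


Choose 2 of the 2 doctors and 2 of the other 11 people:
C(2,2)×C(11,2) = 1×55 = 55

55


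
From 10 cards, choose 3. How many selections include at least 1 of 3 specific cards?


Complement: C(10,3) - C(7,3) = 120 - 35 = 85

85


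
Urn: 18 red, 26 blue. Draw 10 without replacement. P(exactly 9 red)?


Hypergeometric: C(18,9)×C(26,1)/C(44,10)
= 48620×26/2481256778 = 4420/8675723

P(X=9) = 4420/8675723 ≈ 0.05%


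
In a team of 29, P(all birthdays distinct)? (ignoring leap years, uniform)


P(all different) = Π(365-i)/365 for i=0..28
= (365/365)×(364/365)×...×(337/365)
= 0.319031

P ≈ 0.3190 ≈ 31.90%


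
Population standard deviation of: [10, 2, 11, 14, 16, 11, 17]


Mean = 81/7
  (10-81/7)²=121/49
  (2-81/7)²=4489/49
  (11-81/7)²=16/49
  (14-81/7)²=289/49
  (16-81/7)²=961/49
  (11-81/7)²=16/49
  (17-81/7)²=1444/49
Σ(x-μ)² = 1048/7
σ² = (1048/7)/7 = 1048/49

σ = √(1048/49) ≈ 4.6247


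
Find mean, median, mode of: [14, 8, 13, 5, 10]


Sorted: [5, 8, 10, 13, 14]
Mean = 50/5 = 10
Median = 10
Freq: {14: 1, 8: 1, 13: 1, 5: 1, 10: 1}
Mode: No mode

Mean=10, Median=10, Mode=No mode


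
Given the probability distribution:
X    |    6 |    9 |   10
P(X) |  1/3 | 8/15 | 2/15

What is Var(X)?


E[X] = 122/15
E[X²] = 1028/15
Var(X) = E[X²] - (E[X])² = 1028/15 - 14884/225 = 536/225

Var(X) = 536/225 ≈ 2.3822


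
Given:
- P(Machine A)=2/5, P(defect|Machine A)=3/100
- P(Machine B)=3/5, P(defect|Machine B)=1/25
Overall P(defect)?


P(B) = Σ P(B|Aᵢ)×P(Aᵢ)
  3/100×2/5 = 3/250
  1/25×3/5 = 3/125
Sum = 9/250

P(defect) = 9/250 ≈ 3.60%


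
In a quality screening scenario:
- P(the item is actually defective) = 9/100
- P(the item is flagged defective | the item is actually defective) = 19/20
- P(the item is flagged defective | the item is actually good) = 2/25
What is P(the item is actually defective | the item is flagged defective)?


Using Bayes' theorem:
P(A|B) = P(B|A)·P(A) / P(B)

P(the item is flagged defective) = 19/20 × 9/100 + 2/25 × 91/100
= 171/2000 + 91/1250 = 1583/10000

P(the item is actually defective|the item is flagged defective) = (171/2000) / (1583/10000) = 855/1583

P(the item is actually defective|the item is flagged defective) = 855/1583 ≈ 54.01%


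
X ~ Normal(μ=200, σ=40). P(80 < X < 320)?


z₁=(80-200)/40=-3.0, z₂=(320-200)/40=3.0
P = Φ(3.0) - Φ(-3.0) = 0.998650 - 0.001350 = 0.997300 ≈ 0.9973

P(80 < X < 320) ≈ 0.9973


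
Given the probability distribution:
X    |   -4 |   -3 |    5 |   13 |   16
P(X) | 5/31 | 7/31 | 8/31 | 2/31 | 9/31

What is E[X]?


E[X] = Σ x·P(X=x)
= (-4)×(5/31) + (-3)×(7/31) + (5)×(8/31) + (13)×(2/31) + (16)×(9/31)
= 169/31

E[X] = 169/31


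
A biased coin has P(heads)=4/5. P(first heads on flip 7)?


Geometric: P(X=7) = (1-p)^(k-1)×p = (1/5)^6×4/5 = 4/78125

P(X=7) = 4/78125 ≈ 0.01%


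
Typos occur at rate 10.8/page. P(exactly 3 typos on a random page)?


Poisson(λ=10.8): P(X=3) = e^(-λ)×λ^k/k!
= e^(-10.8) × 10.8^3 / 3!
≈ 2.039950341e-05 × 1259.712 / 6 ≈ 0.004283

P(X=3) ≈ 0.004283 ≈ 0.43%


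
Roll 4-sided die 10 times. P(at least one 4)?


P(no 4)^10 = (3/4)^10 = 59049/1048576
P(≥1) = 1 - 59049/1048576 = 989527/1048576

P = 989527/1048576 ≈ 94.37%


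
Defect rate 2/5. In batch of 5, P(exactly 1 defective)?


Binomial: P(X=1) = C(5,1)×p^1×(1-p)^4
= 5 × 2/5 × 81/625 = 162/625

P(X=1) = 162/625 ≈ 25.92%


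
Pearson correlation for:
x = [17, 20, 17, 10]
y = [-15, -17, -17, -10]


n=4, Σx=64, Σy=-59, Σxy=-984, Σx²=1078, Σy²=903
r = (4×(-984) - 64×(-59))/√((4×1078 - 64²)(4×903 - (-59)²))
= -160/√(216×131) = -160/√28296 ≈ -160/168.2141 ≈ -0.9512

r ≈ -0.9512


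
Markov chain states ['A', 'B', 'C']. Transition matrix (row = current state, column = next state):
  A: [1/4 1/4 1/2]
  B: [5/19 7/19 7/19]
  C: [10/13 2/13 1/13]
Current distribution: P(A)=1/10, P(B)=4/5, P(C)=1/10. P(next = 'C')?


P(next=C) = Σᵢ P(now=i)×P(i→C)
= 1/10×1/2 + 4/5×7/19 + 1/10×1/13
= 1/20 + 28/95 + 1/130 = 1741/4940

P = 1741/4940 ≈ 0.3524


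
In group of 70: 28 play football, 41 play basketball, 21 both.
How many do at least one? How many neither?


|A∪B| = 28+41-21 = 48
Neither = 70-48 = 22

At least one: 48; Neither: 22


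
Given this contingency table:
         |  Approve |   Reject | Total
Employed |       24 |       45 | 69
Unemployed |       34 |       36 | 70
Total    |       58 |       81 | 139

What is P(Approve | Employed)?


P(Approve | Employed) = 24/(24+45) = 24/69 = 8/23

P(Approve|Employed) = 8/23 ≈ 34.78%


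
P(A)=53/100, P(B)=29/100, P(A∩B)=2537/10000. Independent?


P(A)×P(B) = 1537/10000
P(A∩B) = 2537/10000
Not equal → NOT independent

No, not independent


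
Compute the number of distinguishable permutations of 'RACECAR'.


Letters: 7, freq: {'R': 2, 'A': 2, 'C': 2, 'E': 1}
7!/(2!×2!×2!×1!) = 5040/8 = 630

630


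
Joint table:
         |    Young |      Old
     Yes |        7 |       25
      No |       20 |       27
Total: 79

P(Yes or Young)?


P(Yes∨Young) = P(Yes) + P(Young) - P(Yes∧Young)
= (32 + 27 - 7)/79 = 52/79

P = 52/79 ≈ 65.82%


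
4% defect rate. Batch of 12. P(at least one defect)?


P(all good) = (24/25)^12 = 36520347436056576/59604644775390625
P(≥1 defect) = 23084297339334049/59604644775390625

P = 23084297339334049/59604644775390625 ≈ 38.73%


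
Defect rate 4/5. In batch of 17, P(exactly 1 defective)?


Binomial: P(X=1) = C(17,1)×p^1×(1-p)^16
= 17 × 4/5 × 1/152587890625 = 68/762939453125

P(X=1) = 68/762939453125 ≈ 0.00%


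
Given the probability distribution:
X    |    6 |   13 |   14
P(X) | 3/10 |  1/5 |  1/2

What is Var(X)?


E[X] = 57/5
E[X²] = 713/5
Var(X) = E[X²] - (E[X])² = 713/5 - 3249/25 = 316/25

Var(X) = 316/25 ≈ 12.6400


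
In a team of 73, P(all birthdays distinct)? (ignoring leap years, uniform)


P(all different) = Π(365-i)/365 for i=0..72
= (365/365)×(364/365)×...×(293/365)
= 0.000439

P ≈ 0.0004 ≈ 0.04%


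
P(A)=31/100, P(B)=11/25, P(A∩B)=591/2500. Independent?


P(A)×P(B) = 341/2500
P(A∩B) = 591/2500
Not equal → NOT independent

No, not independent


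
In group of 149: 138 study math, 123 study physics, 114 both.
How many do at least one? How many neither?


|A∪B| = 138+123-114 = 147
Neither = 149-147 = 2

At least one: 147; Neither: 2


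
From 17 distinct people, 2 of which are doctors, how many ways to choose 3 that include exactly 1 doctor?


Choose 1 of the 2 doctors and 2 of the other 15 people:
C(2,1)×C(15,2) = 2×105 = 210

210


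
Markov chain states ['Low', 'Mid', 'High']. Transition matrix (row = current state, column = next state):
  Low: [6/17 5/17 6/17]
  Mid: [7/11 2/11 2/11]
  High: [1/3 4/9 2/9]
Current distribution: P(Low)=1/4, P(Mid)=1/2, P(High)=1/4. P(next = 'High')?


P(next=High) = Σᵢ P(now=i)×P(i→High)
= 1/4×6/17 + 1/2×2/11 + 1/4×2/9
= 3/34 + 1/11 + 1/18 = 395/1683

P = 395/1683 ≈ 0.2347


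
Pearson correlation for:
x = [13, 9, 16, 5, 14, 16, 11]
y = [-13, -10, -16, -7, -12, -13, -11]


n=7, Σx=84, Σy=-82, Σxy=-1047, Σx²=1104, Σy²=1008
r = (7×(-1047) - 84×(-82))/√((7×1104 - 84²)(7×1008 - (-82)²))
= -441/√(672×332) = -441/√223104 ≈ -441/472.3389 ≈ -0.9337

r ≈ -0.9337


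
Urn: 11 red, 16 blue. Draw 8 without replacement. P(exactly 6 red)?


Hypergeometric: C(11,6)×C(16,2)/C(27,8)
= 462×120/2220075 = 112/4485

P(X=6) = 112/4485 ≈ 2.50%


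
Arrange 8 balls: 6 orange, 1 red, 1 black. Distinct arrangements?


8!/(6!×1!×1!) = 56

56


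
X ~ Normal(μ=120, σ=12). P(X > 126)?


z = (126-120)/12 = 0.5
P(X > 126) = 1 - P(Z ≤ 0.5) = 1 - 0.6915 = 0.3085

P(X > 126) ≈ 0.3085


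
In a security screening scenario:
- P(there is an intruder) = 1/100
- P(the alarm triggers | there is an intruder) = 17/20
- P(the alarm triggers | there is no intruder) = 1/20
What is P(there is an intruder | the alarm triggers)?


Using Bayes' theorem:
P(A|B) = P(B|A)·P(A) / P(B)

P(the alarm triggers) = 17/20 × 1/100 + 1/20 × 99/100
= 17/2000 + 99/2000 = 29/500

P(there is an intruder|the alarm triggers) = (17/2000) / (29/500) = 17/116

P(there is an intruder|the alarm triggers) = 17/116 ≈ 14.66%


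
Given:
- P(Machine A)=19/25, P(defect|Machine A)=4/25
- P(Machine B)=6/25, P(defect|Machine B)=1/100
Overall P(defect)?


P(B) = Σ P(B|Aᵢ)×P(Aᵢ)
  4/25×19/25 = 76/625
  1/100×6/25 = 3/1250
Sum = 31/250

P(defect) = 31/250 ≈ 12.40%


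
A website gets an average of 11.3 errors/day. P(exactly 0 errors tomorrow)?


Poisson(λ=11.3): P(X=0) = e^(-λ)×λ^k/k!
= e^(-11.3) × 11.3^0 / 0!
≈ 1.237292426e-05 × 1 / 1 ≈ 0.000012

P(X=0) ≈ 0.000012 ≈ 0.00%


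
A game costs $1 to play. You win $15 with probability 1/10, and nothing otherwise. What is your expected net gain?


E[gain] = (15-1)×1/10 + (-1)×9/10
= 7/5 - 9/10 = 1/2

Expected net gain = $1/2 ≈ $0.50


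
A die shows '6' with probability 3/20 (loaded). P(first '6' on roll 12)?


Geometric: P(X=12) = (1-p)^(k-1)×p = (17/20)^11×3/20 = 102815688922899/4096000000000000

P(X=12) = 102815688922899/4096000000000000 ≈ 2.51%


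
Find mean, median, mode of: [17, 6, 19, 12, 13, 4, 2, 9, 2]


Sorted: [2, 2, 4, 6, 9, 12, 13, 17, 19]
Mean = 84/9 = 28/3
Median = 9
Freq: {17: 1, 6: 1, 19: 1, 12: 1, 13: 1, 4: 1, 2: 2, 9: 1}
Mode: [2]

Mean=28/3, Median=9, Mode=2


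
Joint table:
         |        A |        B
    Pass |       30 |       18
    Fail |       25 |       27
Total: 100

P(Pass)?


P(Pass) = (30+18)/100 = 48/100 = 12/25

P(Pass) = 12/25 ≈ 48.00%


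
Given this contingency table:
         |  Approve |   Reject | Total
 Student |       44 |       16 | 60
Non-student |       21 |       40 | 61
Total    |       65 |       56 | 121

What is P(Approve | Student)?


P(Approve | Student) = 44/(44+16) = 44/60 = 11/15

P(Approve|Student) = 11/15 ≈ 73.33%


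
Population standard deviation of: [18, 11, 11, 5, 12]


Mean = 57/5
  (18-57/5)²=1089/25
  (11-57/5)²=4/25
  (11-57/5)²=4/25
  (5-57/5)²=1024/25
  (12-57/5)²=9/25
Σ(x-μ)² = 426/5
σ² = (426/5)/5 = 426/25

σ = √(426/25) ≈ 4.1280


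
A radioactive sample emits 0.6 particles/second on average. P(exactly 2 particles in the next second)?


Poisson(λ=0.6): P(X=2) = e^(-λ)×λ^k/k!
= e^(-0.6) × 0.6^2 / 2!
≈ 0.5488116361 × 0.36 / 2 ≈ 0.098786

P(X=2) ≈ 0.098786 ≈ 9.88%


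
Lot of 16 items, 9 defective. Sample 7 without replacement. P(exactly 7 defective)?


Hypergeometric: C(9,7)×C(7,0)/C(16,7)
= 36×1/11440 = 9/2860

P(X=7) = 9/2860 ≈ 0.31%


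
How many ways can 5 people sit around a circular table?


Circular arrangements of 5 distinct objects: fix one position to break rotational symmetry.
(n-1)! = 4! = 24

24


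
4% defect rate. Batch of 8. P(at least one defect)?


P(all good) = (24/25)^8 = 110075314176/152587890625
P(≥1 defect) = 42512576449/152587890625

P = 42512576449/152587890625 ≈ 27.86%


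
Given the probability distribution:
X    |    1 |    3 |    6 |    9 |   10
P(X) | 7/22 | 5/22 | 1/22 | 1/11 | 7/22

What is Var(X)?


E[X] = 58/11
E[X²] = 475/11
Var(X) = E[X²] - (E[X])² = 475/11 - 3364/121 = 1861/121

Var(X) = 1861/121 ≈ 15.3802


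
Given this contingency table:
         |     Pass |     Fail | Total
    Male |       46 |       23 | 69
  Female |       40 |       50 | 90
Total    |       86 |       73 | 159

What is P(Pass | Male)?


P(Pass | Male) = 46/(46+23) = 46/69 = 2/3

P(Pass|Male) = 2/3 ≈ 66.67%


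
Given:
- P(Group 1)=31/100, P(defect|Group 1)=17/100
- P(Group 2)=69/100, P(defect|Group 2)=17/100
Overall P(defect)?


P(B) = Σ P(B|Aᵢ)×P(Aᵢ)
  17/100×31/100 = 527/10000
  17/100×69/100 = 1173/10000
Sum = 17/100

P(defect) = 17/100 ≈ 17.00%


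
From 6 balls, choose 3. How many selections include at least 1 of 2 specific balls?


Complement: C(6,3) - C(4,3) = 20 - 4 = 16

16


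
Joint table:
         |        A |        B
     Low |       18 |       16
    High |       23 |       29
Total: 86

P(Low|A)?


P(Low|A) = 18/(18+23) = 18/41

P = 18/41 ≈ 43.90%


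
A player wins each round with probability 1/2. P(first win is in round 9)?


Geometric: P(X=9) = (1-p)^(k-1)×p = (1/2)^8×1/2 = 1/512

P(X=9) = 1/512 ≈ 0.20%


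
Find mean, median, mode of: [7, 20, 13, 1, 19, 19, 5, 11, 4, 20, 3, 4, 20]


Sorted: [1, 3, 4, 4, 5, 7, 11, 13, 19, 19, 20, 20, 20]
Mean = 146/13
Median = 11
Freq: {7: 1, 20: 3, 13: 1, 1: 1, 19: 2, 5: 1, 11: 1, 4: 2, 3: 1}
Mode: [20]

Mean=146/13, Median=11, Mode=20


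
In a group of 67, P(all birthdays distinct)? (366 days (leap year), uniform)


P(all different) = Π(366-i)/366 for i=0..66
= (366/366)×(365/366)×...×(300/366)
= 0.001590

P ≈ 0.0016 ≈ 0.16%


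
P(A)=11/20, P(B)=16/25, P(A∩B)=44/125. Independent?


P(A)×P(B) = 44/125
P(A∩B) = 44/125
Equal ✓ → Independent

Yes, independent


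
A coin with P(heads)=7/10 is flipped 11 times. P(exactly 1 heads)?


Binomial: P(X=1) = C(11,1)×p^1×(1-p)^10
= 11 × 7/10 × 59049/10000000000 = 4546773/100000000000

P(X=1) = 4546773/100000000000 ≈ 0.00%


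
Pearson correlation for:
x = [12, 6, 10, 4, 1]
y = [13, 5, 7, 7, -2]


n=5, Σx=33, Σy=30, Σxy=282, Σx²=297, Σy²=296
r = (5×282 - 33×30)/√((5×297 - 33²)(5×296 - 30²))
= 420/√(396×580) = 420/√229680 ≈ 420/479.2494 ≈ 0.8764

r ≈ 0.8764


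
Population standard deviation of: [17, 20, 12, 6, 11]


Mean = 66/5
  (17-66/5)²=361/25
  (20-66/5)²=1156/25
  (12-66/5)²=36/25
  (6-66/5)²=1296/25
  (11-66/5)²=121/25
Σ(x-μ)² = 594/5
σ² = (594/5)/5 = 594/25

σ = √(594/25) ≈ 4.8744


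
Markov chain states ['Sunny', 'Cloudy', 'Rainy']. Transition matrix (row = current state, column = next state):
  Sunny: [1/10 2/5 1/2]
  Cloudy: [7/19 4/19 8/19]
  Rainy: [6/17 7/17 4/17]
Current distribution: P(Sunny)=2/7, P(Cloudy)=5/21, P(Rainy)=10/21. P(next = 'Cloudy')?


P(next=Cloudy) = Σᵢ P(now=i)×P(i→Cloudy)
= 2/7×2/5 + 5/21×4/19 + 10/21×7/17
= 4/35 + 20/399 + 10/51 = 12226/33915

P = 12226/33915 ≈ 0.3605


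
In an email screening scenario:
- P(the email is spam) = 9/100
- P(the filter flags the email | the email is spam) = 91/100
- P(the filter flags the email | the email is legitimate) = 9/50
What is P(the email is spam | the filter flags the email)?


Using Bayes' theorem:
P(A|B) = P(B|A)·P(A) / P(B)

P(the filter flags the email) = 91/100 × 9/100 + 9/50 × 91/100
= 819/10000 + 819/5000 = 2457/10000

P(the email is spam|the filter flags the email) = (819/10000) / (2457/10000) = 1/3

P(the email is spam|the filter flags the email) = 1/3 ≈ 33.33%


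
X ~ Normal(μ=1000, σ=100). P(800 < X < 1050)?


z₁=(800-1000)/100=-2.0, z₂=(1050-1000)/100=0.5
P = Φ(0.5) - Φ(-2.0) = 0.691462 - 0.022750 = 0.668712 ≈ 0.6687

P(800 < X < 1050) ≈ 0.6687


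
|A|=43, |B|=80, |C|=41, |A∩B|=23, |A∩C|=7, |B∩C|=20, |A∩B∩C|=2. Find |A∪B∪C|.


|A∪B∪C| = 43+80+41-23-7-20+2 = 116

|A∪B∪C| = 116


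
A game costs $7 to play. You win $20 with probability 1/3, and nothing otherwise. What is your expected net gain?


E[gain] = (20-7)×1/3 + (-7)×2/3
= 13/3 - 14/3 = -1/3

Expected net gain = $-1/3 ≈ $-0.33


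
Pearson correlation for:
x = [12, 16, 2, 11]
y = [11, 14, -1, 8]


n=4, Σx=41, Σy=32, Σxy=442, Σx²=525, Σy²=382
r = (4×442 - 41×32)/√((4×525 - 41²)(4×382 - 32²))
= 456/√(419×504) = 456/√211176 ≈ 456/459.5389 ≈ 0.9923

r ≈ 0.9923


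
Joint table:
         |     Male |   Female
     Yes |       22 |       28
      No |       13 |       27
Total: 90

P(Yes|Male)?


P(Yes|Male) = 22/(22+13) = 22/35

P = 22/35 ≈ 62.86%


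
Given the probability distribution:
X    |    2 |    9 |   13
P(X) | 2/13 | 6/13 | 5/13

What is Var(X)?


E[X] = 123/13
E[X²] = 103
Var(X) = E[X²] - (E[X])² = 103 - 15129/169 = 2278/169

Var(X) = 2278/169 ≈ 13.4793


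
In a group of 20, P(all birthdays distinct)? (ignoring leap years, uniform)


P(all different) = Π(365-i)/365 for i=0..19
= (365/365)×(364/365)×...×(346/365)
= 0.588562

P ≈ 0.5886 ≈ 58.86%


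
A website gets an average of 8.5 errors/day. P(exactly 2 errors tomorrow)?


Poisson(λ=8.5): P(X=2) = e^(-λ)×λ^k/k!
= e^(-8.5) × 8.5^2 / 2!
≈ 0.000203468369 × 72.25 / 2 ≈ 0.007350

P(X=2) ≈ 0.007350 ≈ 0.74%


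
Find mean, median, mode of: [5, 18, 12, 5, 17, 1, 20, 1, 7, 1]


Sorted: [1, 1, 1, 5, 5, 7, 12, 17, 18, 20]
Mean = 87/10
Median = 6
Freq: {5: 2, 18: 1, 12: 1, 17: 1, 1: 3, 20: 1, 7: 1}
Mode: [1]

Mean=87/10, Median=6, Mode=1


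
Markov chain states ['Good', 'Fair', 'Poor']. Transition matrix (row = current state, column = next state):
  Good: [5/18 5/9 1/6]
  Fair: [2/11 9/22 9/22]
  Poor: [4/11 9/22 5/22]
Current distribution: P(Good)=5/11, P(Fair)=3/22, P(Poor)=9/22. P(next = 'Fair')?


P(next=Fair) = Σᵢ P(now=i)×P(i→Fair)
= 5/11×5/9 + 3/22×9/22 + 9/22×9/22
= 25/99 + 27/484 + 81/484 = 518/1089

P = 518/1089 ≈ 0.4757


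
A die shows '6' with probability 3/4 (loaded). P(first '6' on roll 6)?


Geometric: P(X=6) = (1-p)^(k-1)×p = (1/4)^5×3/4 = 3/4096

P(X=6) = 3/4096 ≈ 0.07%


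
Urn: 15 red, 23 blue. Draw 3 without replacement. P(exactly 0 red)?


Hypergeometric: C(15,0)×C(23,3)/C(38,3)
= 1×1771/8436 = 1771/8436

P(X=0) = 1771/8436 ≈ 20.99%


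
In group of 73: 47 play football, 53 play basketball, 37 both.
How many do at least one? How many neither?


|A∪B| = 47+53-37 = 63
Neither = 73-63 = 10

At least one: 63; Neither: 10


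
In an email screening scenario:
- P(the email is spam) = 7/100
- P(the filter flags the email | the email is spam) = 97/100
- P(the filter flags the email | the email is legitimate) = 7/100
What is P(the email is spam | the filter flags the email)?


Using Bayes' theorem:
P(A|B) = P(B|A)·P(A) / P(B)

P(the filter flags the email) = 97/100 × 7/100 + 7/100 × 93/100
= 679/10000 + 651/10000 = 133/1000

P(the email is spam|the filter flags the email) = (679/10000) / (133/1000) = 97/190

P(the email is spam|the filter flags the email) = 97/190 ≈ 51.05%


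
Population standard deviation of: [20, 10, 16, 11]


Mean = 57/4
  (20-57/4)²=529/16
  (10-57/4)²=289/16
  (16-57/4)²=49/16
  (11-57/4)²=169/16
Σ(x-μ)² = 259/4
σ² = (259/4)/4 = 259/16

σ = √(259/16) ≈ 4.0234


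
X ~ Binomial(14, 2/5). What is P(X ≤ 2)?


P(X ≤ 2) = Σ P(X=i) for i=0..2
P(X=0) = 4782969/6103515625
P(X=1) = 44641044/6103515625
P(X=2) = 193444524/6103515625
Sum = 242868537/6103515625

P(X ≤ 2) = 242868537/6103515625 ≈ 3.98%


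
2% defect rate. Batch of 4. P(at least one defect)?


P(all good) = (49/50)^4 = 5764801/6250000
P(≥1 defect) = 485199/6250000

P = 485199/6250000 ≈ 7.76%


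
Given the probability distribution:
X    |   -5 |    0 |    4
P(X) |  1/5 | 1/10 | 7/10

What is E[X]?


E[X] = Σ x·P(X=x)
= (-5)×(1/5) + (0)×(1/10) + (4)×(7/10)
= 9/5

E[X] = 9/5


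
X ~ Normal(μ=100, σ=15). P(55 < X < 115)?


z₁=(55-100)/15=-3.0, z₂=(115-100)/15=1.0
P = Φ(1.0) - Φ(-3.0) = 0.841345 - 0.001350 = 0.839995 ≈ 0.8400

P(55 < X < 115) ≈ 0.8400


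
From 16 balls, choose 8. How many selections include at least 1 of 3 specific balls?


Complement: C(16,8) - C(13,8) = 12870 - 1287 = 11583

11583


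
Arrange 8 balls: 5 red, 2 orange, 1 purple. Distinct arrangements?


8!/(5!×2!×1!) = 168

168


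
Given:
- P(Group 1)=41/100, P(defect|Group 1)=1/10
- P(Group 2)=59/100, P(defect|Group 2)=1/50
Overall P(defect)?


P(B) = Σ P(B|Aᵢ)×P(Aᵢ)
  1/10×41/100 = 41/1000
  1/50×59/100 = 59/5000
Sum = 33/625

P(defect) = 33/625 ≈ 5.28%


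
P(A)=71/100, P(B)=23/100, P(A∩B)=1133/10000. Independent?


P(A)×P(B) = 1633/10000
P(A∩B) = 1133/10000
Not equal → NOT independent

No, not independent


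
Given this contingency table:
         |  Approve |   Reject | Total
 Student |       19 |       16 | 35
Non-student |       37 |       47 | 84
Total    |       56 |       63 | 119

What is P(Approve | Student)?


P(Approve | Student) = 19/(19+16) = 19/35

P(Approve|Student) = 19/35 ≈ 54.29%


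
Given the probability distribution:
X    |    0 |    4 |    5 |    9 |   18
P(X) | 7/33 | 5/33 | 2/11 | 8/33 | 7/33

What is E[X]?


E[X] = Σ x·P(X=x)
= (0)×(7/33) + (4)×(5/33) + (5)×(2/11) + (9)×(8/33) + (18)×(7/33)
= 248/33

E[X] = 248/33


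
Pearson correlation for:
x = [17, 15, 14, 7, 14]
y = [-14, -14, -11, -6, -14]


n=5, Σx=67, Σy=-59, Σxy=-840, Σx²=955, Σy²=745
r = (5×(-840) - 67×(-59))/√((5×955 - 67²)(5×745 - (-59)²))
= -247/√(286×244) = -247/√69784 ≈ -247/264.1666 ≈ -0.9350

r ≈ -0.9350


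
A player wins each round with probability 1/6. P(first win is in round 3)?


Geometric: P(X=3) = (1-p)^(k-1)×p = (5/6)^2×1/6 = 25/216

P(X=3) = 25/216 ≈ 11.57%


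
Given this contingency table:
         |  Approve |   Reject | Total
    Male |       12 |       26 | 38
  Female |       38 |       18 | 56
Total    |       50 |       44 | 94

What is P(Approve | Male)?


P(Approve | Male) = 12/(12+26) = 12/38 = 6/19

P(Approve|Male) = 6/19 ≈ 31.58%


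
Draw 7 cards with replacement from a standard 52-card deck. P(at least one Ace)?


P(not a Ace) = 48/52 = 12/13
P(none in 7 draws) = (12/13)^7 = 35831808/62748517
P(≥1 Ace) = 1 - 35831808/62748517 = 26916709/62748517

P = 26916709/62748517 ≈ 42.90%


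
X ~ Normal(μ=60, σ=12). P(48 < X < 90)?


z₁=(48-60)/12=-1.0, z₂=(90-60)/12=2.5
P = Φ(2.5) - Φ(-1.0) = 0.993790 - 0.158655 = 0.835135 ≈ 0.8351

P(48 < X < 90) ≈ 0.8351


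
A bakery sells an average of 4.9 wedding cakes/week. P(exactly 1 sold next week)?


Poisson(λ=4.9): P(X=1) = e^(-λ)×λ^k/k!
= e^(-4.9) × 4.9^1 / 1!
≈ 0.007446583071 × 4.9 / 1 ≈ 0.036488

P(X=1) ≈ 0.036488 ≈ 3.65%


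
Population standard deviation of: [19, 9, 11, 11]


Mean = 50/4 = 25/2
  (19-25/2)²=169/4
  (9-25/2)²=49/4
  (11-25/2)²=9/4
  (11-25/2)²=9/4
Σ(x-μ)² = 59
σ² = 59/4

σ = √(59/4) ≈ 3.8406


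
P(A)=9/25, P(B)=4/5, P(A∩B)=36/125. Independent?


P(A)×P(B) = 36/125
P(A∩B) = 36/125
Equal ✓ → Independent

Yes, independent


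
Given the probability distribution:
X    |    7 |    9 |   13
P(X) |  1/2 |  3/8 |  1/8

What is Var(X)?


E[X] = 17/2
E[X²] = 76
Var(X) = E[X²] - (E[X])² = 76 - 289/4 = 15/4

Var(X) = 15/4 ≈ 3.7500


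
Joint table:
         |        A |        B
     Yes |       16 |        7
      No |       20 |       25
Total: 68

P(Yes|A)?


P(Yes|A) = 16/(16+20) = 16/36 = 4/9

P = 4/9 ≈ 44.44%


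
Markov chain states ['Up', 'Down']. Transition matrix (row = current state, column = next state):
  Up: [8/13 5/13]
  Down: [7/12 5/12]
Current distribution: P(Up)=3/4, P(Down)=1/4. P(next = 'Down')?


P(next=Down) = Σᵢ P(now=i)×P(i→Down)
= 3/4×5/13 + 1/4×5/12
= 15/52 + 5/48 = 245/624

P = 245/624 ≈ 0.3926


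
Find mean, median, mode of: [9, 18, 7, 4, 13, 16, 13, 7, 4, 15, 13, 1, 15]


Sorted: [1, 4, 4, 7, 7, 9, 13, 13, 13, 15, 15, 16, 18]
Mean = 135/13
Median = 13
Freq: {9: 1, 18: 1, 7: 2, 4: 2, 13: 3, 16: 1, 15: 2, 1: 1}
Mode: [13]

Mean=135/13, Median=13, Mode=13


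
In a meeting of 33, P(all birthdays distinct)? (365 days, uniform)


P(all different) = Π(365-i)/365 for i=0..32
= (365/365)×(364/365)×...×(333/365)
= 0.225028

P ≈ 0.2250 ≈ 22.50%


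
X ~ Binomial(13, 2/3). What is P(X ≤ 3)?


P(X ≤ 3) = Σ P(X=i) for i=0..3
P(X=0) = 1/1594323
P(X=1) = 26/1594323
P(X=2) = 104/531441
P(X=3) = 2288/1594323
Sum = 2627/1594323

P(X ≤ 3) = 2627/1594323 ≈ 0.16%


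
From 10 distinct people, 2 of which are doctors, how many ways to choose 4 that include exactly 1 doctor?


Choose 1 of the 2 doctors and 3 of the other 8 people:
C(2,1)×C(8,3) = 2×56 = 112

112


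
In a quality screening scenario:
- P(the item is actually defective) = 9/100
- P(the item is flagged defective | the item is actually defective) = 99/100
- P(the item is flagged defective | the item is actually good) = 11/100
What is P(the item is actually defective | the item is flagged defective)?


Using Bayes' theorem:
P(A|B) = P(B|A)·P(A) / P(B)

P(the item is flagged defective) = 99/100 × 9/100 + 11/100 × 91/100
= 891/10000 + 1001/10000 = 473/2500

P(the item is actually defective|the item is flagged defective) = (891/10000) / (473/2500) = 81/172

P(the item is actually defective|the item is flagged defective) = 81/172 ≈ 47.09%


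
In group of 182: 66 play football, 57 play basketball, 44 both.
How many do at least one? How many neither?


|A∪B| = 66+57-44 = 79
Neither = 182-79 = 103

At least one: 79; Neither: 103


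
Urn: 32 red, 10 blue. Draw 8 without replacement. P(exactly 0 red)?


Hypergeometric: C(32,0)×C(10,8)/C(42,8)
= 1×45/118030185 = 1/2622893

P(X=0) = 1/2622893 ≈ 0.00%


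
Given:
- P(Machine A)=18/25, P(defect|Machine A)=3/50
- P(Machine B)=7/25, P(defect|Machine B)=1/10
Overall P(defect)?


P(B) = Σ P(B|Aᵢ)×P(Aᵢ)
  3/50×18/25 = 27/625
  1/10×7/25 = 7/250
Sum = 89/1250

P(defect) = 89/1250 ≈ 7.12%


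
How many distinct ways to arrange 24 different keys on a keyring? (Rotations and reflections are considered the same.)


Free circular arrangements: rotations and reflections both identified.
(n-1)!/2 = 23!/2 = 25852016738884976640000/2 = 12926008369442488320000

12926008369442488320000


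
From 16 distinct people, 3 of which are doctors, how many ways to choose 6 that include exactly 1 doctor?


Choose 1 of the 3 doctors and 5 of the other 13 people:
C(3,1)×C(13,5) = 3×1287 = 3861

3861


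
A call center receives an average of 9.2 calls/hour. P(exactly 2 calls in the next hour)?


Poisson(λ=9.2): P(X=2) = e^(-λ)×λ^k/k!
= e^(-9.2) × 9.2^2 / 2!
≈ 0.0001010394018 × 84.64 / 2 ≈ 0.004276

P(X=2) ≈ 0.004276 ≈ 0.43%


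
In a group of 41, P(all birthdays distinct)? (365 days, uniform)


P(all different) = Π(365-i)/365 for i=0..40
= (365/365)×(364/365)×...×(325/365)
= 0.096848

P ≈ 0.0968 ≈ 9.68%


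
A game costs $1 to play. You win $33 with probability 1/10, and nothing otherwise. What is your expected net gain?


E[gain] = (33-1)×1/10 + (-1)×9/10
= 16/5 - 9/10 = 23/10

Expected net gain = $23/10 ≈ $2.30


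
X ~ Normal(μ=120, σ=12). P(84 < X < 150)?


z₁=(84-120)/12=-3.0, z₂=(150-120)/12=2.5
P = Φ(2.5) - Φ(-3.0) = 0.993790 - 0.001350 = 0.992440 ≈ 0.9924

P(84 < X < 150) ≈ 0.9924


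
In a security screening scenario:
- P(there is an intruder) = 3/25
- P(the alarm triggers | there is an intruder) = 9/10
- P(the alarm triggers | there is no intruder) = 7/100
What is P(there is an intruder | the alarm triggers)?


Using Bayes' theorem:
P(A|B) = P(B|A)·P(A) / P(B)

P(the alarm triggers) = 9/10 × 3/25 + 7/100 × 22/25
= 27/250 + 77/1250 = 106/625

P(there is an intruder|the alarm triggers) = (27/250) / (106/625) = 135/212

P(there is an intruder|the alarm triggers) = 135/212 ≈ 63.68%


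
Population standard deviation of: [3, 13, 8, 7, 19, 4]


Mean = 54/6 = 9
  (3-9)²=36
  (13-9)²=16
  (8-9)²=1
  (7-9)²=4
  (19-9)²=100
  (4-9)²=25
Σ(x-μ)² = 182
σ² = 182/6 = 91/3

σ = √(91/3) ≈ 5.5076


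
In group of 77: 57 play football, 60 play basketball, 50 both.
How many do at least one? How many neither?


|A∪B| = 57+60-50 = 67
Neither = 77-67 = 10

At least one: 67; Neither: 10


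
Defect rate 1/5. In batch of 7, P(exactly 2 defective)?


Binomial: P(X=2) = C(7,2)×p^2×(1-p)^5
= 21 × 1/25 × 1024/3125 = 21504/78125

P(X=2) = 21504/78125 ≈ 27.53%


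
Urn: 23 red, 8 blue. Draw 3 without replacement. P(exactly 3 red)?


Hypergeometric: C(23,3)×C(8,0)/C(31,3)
= 1771×1/4495 = 1771/4495

P(X=3) = 1771/4495 ≈ 39.40%


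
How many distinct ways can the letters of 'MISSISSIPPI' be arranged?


Letters: 11, freq: {'M': 1, 'I': 4, 'S': 4, 'P': 2}
11!/(1!×4!×4!×2!) = 39916800/1152 = 34650

34650


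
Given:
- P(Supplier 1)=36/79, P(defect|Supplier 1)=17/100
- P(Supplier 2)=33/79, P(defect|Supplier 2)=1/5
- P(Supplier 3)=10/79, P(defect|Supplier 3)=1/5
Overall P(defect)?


P(B) = Σ P(B|Aᵢ)×P(Aᵢ)
  17/100×36/79 = 153/1975
  1/5×33/79 = 33/395
  1/5×10/79 = 2/79
Sum = 368/1975

P(defect) = 368/1975 ≈ 18.63%


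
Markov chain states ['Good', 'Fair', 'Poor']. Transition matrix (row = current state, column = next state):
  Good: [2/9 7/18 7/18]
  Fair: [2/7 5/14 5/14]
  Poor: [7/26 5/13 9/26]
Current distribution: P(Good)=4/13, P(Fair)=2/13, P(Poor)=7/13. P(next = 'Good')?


P(next=Good) = Σᵢ P(now=i)×P(i→Good)
= 4/13×2/9 + 2/13×2/7 + 7/13×7/26
= 8/117 + 4/91 + 49/338 = 5479/21294

P = 5479/21294 ≈ 0.2573


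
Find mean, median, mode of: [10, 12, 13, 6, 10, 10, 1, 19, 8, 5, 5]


Sorted: [1, 5, 5, 6, 8, 10, 10, 10, 12, 13, 19]
Mean = 99/11 = 9
Median = 10
Freq: {10: 3, 12: 1, 13: 1, 6: 1, 1: 1, 19: 1, 8: 1, 5: 2}
Mode: [10]

Mean=9, Median=10, Mode=10


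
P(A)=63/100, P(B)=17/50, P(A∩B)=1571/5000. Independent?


P(A)×P(B) = 1071/5000
P(A∩B) = 1571/5000
Not equal → NOT independent

No, not independent


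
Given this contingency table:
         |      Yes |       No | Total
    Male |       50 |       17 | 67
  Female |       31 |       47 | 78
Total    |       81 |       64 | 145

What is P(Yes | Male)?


P(Yes | Male) = 50/(50+17) = 50/67

P(Yes|Male) = 50/67 ≈ 74.63%


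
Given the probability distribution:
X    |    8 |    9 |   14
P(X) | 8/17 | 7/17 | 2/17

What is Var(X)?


E[X] = 155/17
E[X²] = 1471/17
Var(X) = E[X²] - (E[X])² = 1471/17 - 24025/289 = 982/289

Var(X) = 982/289 ≈ 3.3979


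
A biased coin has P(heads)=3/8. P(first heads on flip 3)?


Geometric: P(X=3) = (1-p)^(k-1)×p = (5/8)^2×3/8 = 75/512

P(X=3) = 75/512 ≈ 14.65%


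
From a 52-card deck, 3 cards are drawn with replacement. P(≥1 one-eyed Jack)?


P(not a one-eyed Jack) = 50/52 = 25/26
P(none in 3 draws) = (25/26)^3 = 15625/17576
P(≥1 one-eyed Jack) = 1 - 15625/17576 = 1951/17576

P = 1951/17576 ≈ 11.10%


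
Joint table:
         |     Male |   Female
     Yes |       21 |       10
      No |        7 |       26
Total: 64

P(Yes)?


P(Yes) = (21+10)/64 = 31/64

P(Yes) = 31/64 ≈ 48.44%


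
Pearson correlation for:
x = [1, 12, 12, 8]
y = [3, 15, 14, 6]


n=4, Σx=33, Σy=38, Σxy=399, Σx²=353, Σy²=466
r = (4×399 - 33×38)/√((4×353 - 33²)(4×466 - 38²))
= 342/√(323×420) = 342/√135660 ≈ 342/368.3205 ≈ 0.9285

r ≈ 0.9285


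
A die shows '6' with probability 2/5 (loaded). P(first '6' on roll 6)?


Geometric: P(X=6) = (1-p)^(k-1)×p = (3/5)^5×2/5 = 486/15625

P(X=6) = 486/15625 ≈ 3.11%


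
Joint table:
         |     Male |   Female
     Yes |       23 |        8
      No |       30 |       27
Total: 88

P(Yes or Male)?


P(Yes∨Male) = P(Yes) + P(Male) - P(Yes∧Male)
= (31 + 53 - 23)/88 = 61/88

P = 61/88 ≈ 69.32%


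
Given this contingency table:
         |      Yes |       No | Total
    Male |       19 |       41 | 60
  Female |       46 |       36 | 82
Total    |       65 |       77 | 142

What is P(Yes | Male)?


P(Yes | Male) = 19/(19+41) = 19/60

P(Yes|Male) = 19/60 ≈ 31.67%


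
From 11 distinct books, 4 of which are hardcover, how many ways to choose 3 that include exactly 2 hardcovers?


Choose 2 of the 4 hardcovers and 1 of the other 7 books:
C(4,2)×C(7,1) = 6×7 = 42

42


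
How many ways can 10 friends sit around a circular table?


Circular arrangements of 10 distinct objects: fix one position to break rotational symmetry.
(n-1)! = 9! = 362880

362880


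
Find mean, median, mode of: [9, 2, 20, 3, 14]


Sorted: [2, 3, 9, 14, 20]
Mean = 48/5
Median = 9
Freq: {9: 1, 2: 1, 20: 1, 3: 1, 14: 1}
Mode: No mode

Mean=48/5, Median=9, Mode=No mode


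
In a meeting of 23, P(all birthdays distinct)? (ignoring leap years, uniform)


P(all different) = Π(365-i)/365 for i=0..22
= (365/365)×(364/365)×...×(343/365)
= 0.492703

P ≈ 0.4927 ≈ 49.27%


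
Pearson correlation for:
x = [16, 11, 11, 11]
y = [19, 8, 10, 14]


n=4, Σx=49, Σy=51, Σxy=656, Σx²=619, Σy²=721
r = (4×656 - 49×51)/√((4×619 - 49²)(4×721 - 51²))
= 125/√(75×283) = 125/√21225 ≈ 125/145.6880 ≈ 0.8580

r ≈ 0.8580


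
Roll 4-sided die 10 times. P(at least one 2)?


P(no 2)^10 = (3/4)^10 = 59049/1048576
P(≥1) = 1 - 59049/1048576 = 989527/1048576

P = 989527/1048576 ≈ 94.37%


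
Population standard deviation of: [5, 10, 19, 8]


Mean = 42/4 = 21/2
  (5-21/2)²=121/4
  (10-21/2)²=1/4
  (19-21/2)²=289/4
  (8-21/2)²=25/4
Σ(x-μ)² = 109
σ² = 109/4

σ = √(109/4) ≈ 5.2202


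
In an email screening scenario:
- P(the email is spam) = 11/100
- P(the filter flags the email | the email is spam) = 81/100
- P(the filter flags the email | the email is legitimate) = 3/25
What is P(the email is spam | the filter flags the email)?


Using Bayes' theorem:
P(A|B) = P(B|A)·P(A) / P(B)

P(the filter flags the email) = 81/100 × 11/100 + 3/25 × 89/100
= 891/10000 + 267/2500 = 1959/10000

P(the email is spam|the filter flags the email) = (891/10000) / (1959/10000) = 297/653

P(the email is spam|the filter flags the email) = 297/653 ≈ 45.48%


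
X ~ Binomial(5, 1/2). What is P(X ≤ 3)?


P(X ≤ 3) = Σ P(X=i) for i=0..3
P(X=0) = 1/32
P(X=1) = 5/32
P(X=2) = 5/16
P(X=3) = 5/16
Sum = 13/16

P(X ≤ 3) = 13/16 ≈ 81.25%


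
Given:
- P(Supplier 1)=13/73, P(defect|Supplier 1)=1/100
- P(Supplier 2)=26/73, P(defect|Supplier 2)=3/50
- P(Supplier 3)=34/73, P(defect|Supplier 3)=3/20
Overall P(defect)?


P(B) = Σ P(B|Aᵢ)×P(Aᵢ)
  1/100×13/73 = 13/7300
  3/50×26/73 = 39/1825
  3/20×34/73 = 51/730
Sum = 679/7300

P(defect) = 679/7300 ≈ 9.30%


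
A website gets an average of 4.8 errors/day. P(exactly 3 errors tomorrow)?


Poisson(λ=4.8): P(X=3) = e^(-λ)×λ^k/k!
= e^(-4.8) × 4.8^3 / 3!
≈ 0.008229747049 × 110.592 / 6 ≈ 0.151691

P(X=3) ≈ 0.151691 ≈ 15.17%


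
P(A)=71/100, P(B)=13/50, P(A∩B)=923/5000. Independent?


P(A)×P(B) = 923/5000
P(A∩B) = 923/5000
Equal ✓ → Independent

Yes, independent
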